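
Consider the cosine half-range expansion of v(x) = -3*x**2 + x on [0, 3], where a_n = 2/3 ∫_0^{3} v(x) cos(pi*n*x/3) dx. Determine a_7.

96/(49*pi**2)

a_7 = 2/3 ∫_0^{3} (-3*x**2 + x) cos(7*pi*x/3) dx.
Integrating by parts twice (tabular method), an antiderivative of (-3*x**2 + x) cos(7*pi*x/3) is -9*x**2*sin(7*pi*x/3)/(7*pi) + 3*x*sin(7*pi*x/3)/(7*pi) - 54*x*cos(7*pi*x/3)/(49*pi**2) + 162*sin(7*pi*x/3)/(343*pi**3) + 9*cos(7*pi*x/3)/(49*pi**2); evaluating from 0 to 3: ∫_{0}^{3} (-3*x**2 + x) cos(7*pi*x/3) dx = (153/(49*pi**2)) - (9/(49*pi**2)) = 144/(49*pi**2).
Hence a_7 = (2/3)·(144/(49*pi**2)) = 96/(49*pi**2).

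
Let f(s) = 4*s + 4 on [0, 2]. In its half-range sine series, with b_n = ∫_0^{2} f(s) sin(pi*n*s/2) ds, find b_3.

b_3 = ∫_0^{2} (4*s + 4) sin(3*pi*s/2) ds.
Integrating by parts (boundary term plus one more integral), an antiderivative of (4*s + 4) sin(3*pi*s/2) is -8*s*cos(3*pi*s/2)/(3*pi) + 16*sin(3*pi*s/2)/(9*pi**2) - 8*cos(3*pi*s/2)/(3*pi); evaluating from 0 to 2: ∫_{0}^{2} (4*s + 4) sin(3*pi*s/2) ds = (8/pi) - (-8/(3*pi)) = 32/(3*pi).
Hence b_3 = 32/(3*pi).

32/(3*pi)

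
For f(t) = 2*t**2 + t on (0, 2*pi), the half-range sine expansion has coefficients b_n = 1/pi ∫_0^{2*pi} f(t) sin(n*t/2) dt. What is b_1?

-64/pi + 4 + 16*pi

b_1 = 1/pi ∫_0^{2*pi} (2*t**2 + t) sin(t/2) dt.
Integrating by parts twice (tabular method), an antiderivative of (2*t**2 + t) sin(t/2) is -4*t**2*cos(t/2) + 16*t*sin(t/2) - 2*t*cos(t/2) + 4*sin(t/2) + 32*cos(t/2); evaluating from 0 to 2*pi: ∫_{0}^{2*pi} (2*t**2 + t) sin(t/2) dt = (-32 + 4*pi + 16*pi**2) - (32) = -64 + 4*pi + 16*pi**2.
Hence b_1 = (1/pi)·(-64 + 4*pi + 16*pi**2) = -64/pi + 4 + 16*pi.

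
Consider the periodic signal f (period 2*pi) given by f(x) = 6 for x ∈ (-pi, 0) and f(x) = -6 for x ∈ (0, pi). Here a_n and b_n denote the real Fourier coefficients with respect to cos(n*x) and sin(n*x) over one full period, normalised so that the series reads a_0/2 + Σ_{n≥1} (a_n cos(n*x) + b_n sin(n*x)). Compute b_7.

-24/(7*pi)

b_7 = 1/pi ∫_{-pi}^{pi} f(x) sin(7*x) dx.
f is odd and sin(7*x) is odd, so the integrand is even and b_7 = 2/pi ∫_0^{pi} f(x) sin(7*x) dx.
Directly, an antiderivative of (-6) sin(7*x) is 6*cos(7*x)/7; evaluating from 0 to pi: ∫_{0}^{pi} (-6) sin(7*x) dx = (-6/7) - (6/7) = -12/7.
Hence b_7 = (2/pi)·(-12/7) = -24/(7*pi).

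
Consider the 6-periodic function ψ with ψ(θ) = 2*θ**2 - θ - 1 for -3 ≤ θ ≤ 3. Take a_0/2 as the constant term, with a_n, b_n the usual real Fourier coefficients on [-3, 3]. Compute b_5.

-6/(5*pi)

b_5 = 1/3 ∫_{-3}^{3} ψ(θ) sin(5*pi*θ/3) dθ.
Integrating by parts twice (tabular method), an antiderivative of (2*θ**2 - θ - 1) sin(5*pi*θ/3) is -6*θ**2*cos(5*pi*θ/3)/(5*pi) + 36*θ*sin(5*pi*θ/3)/(25*pi**2) + 3*θ*cos(5*pi*θ/3)/(5*pi) - 9*sin(5*pi*θ/3)/(25*pi**2) + 108*cos(5*pi*θ/3)/(125*pi**3) + 3*cos(5*pi*θ/3)/(5*pi); evaluating from -3 to 3: ∫_{-3}^{3} (2*θ**2 - θ - 1) sin(5*pi*θ/3) dθ = (6*(-18 + 175*pi**2)/(125*pi**3)) - (-108/(125*pi**3) + 12/pi) = -18/(5*pi).
Hence b_5 = (1/3)·(-18/(5*pi)) = -6/(5*pi).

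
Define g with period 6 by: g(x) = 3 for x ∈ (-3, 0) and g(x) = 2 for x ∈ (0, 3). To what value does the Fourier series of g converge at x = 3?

5/2

At x = 3 the one-sided limits are g(3^-) = 2 and g(3^+) = 3.
By Dirichlet's theorem the series converges to their average, [(2) + (3)]/2 = 5/2.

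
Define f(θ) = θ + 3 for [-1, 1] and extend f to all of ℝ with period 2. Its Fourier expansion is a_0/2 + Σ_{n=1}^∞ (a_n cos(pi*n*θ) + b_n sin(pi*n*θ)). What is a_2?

a_2 = ∫_{-1}^{1} f(θ) cos(2*pi*θ) dθ.
Integrating by parts (boundary term plus one more integral), an antiderivative of (θ + 3) cos(2*pi*θ) is θ*sin(2*pi*θ)/(2*pi) + 3*sin(2*pi*θ)/(2*pi) + cos(2*pi*θ)/(4*pi**2); evaluating from -1 to 1: ∫_{-1}^{1} (θ + 3) cos(2*pi*θ) dθ = (1/(4*pi**2)) - (1/(4*pi**2)) = 0.
Hence a_2 = 0.

0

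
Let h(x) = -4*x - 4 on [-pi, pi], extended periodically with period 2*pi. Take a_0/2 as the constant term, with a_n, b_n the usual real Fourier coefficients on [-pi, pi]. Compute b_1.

-8

b_1 = 1/pi ∫_{-pi}^{pi} h(x) sin(x) dx.
Integrating by parts (boundary term plus one more integral), an antiderivative of (-4*x - 4) sin(x) is 4*x*cos(x) - 4*sin(x) + 4*cos(x); evaluating from -pi to pi: ∫_{-pi}^{pi} (-4*x - 4) sin(x) dx = (-4*pi - 4) - (-4 + 4*pi) = -8*pi.
Hence b_1 = (1/pi)·(-8*pi) = -8.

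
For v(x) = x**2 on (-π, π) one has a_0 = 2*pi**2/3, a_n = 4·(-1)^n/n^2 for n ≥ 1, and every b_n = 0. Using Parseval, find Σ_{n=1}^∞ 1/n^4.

pi**4/90

Parseval: a_0^2/2 + Σ a_n^2 = (1/π) ∫_{-π}^{π} v(x)^2 dx = 2*pi**4/5.
Subtract a_0^2/2 = 2*pi**4/9: Σ a_n^2 = 8*pi**4/45.
Since a_n^2 = 16/n^4, Σ 1/n^4 = pi**4/90.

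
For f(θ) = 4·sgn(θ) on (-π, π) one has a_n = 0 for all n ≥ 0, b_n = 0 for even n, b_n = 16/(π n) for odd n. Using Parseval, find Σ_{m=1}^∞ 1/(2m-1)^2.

Parseval: Σ b_n^2 = (1/π) ∫_{-π}^{π} f(θ)^2 dθ = 32.
Only odd n contribute, with b_n^2 = 256/(π^2 n^2), so Σ_{m≥1} 1/(2m-1)^2 = π^2·(32)/256 = pi**2/8.

pi**2/8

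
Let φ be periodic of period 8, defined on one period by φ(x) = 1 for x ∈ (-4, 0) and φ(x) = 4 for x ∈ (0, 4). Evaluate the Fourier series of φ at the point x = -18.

1

x = -18 differs from x = -2 by -2 full period(s), and the series is 8-periodic.
φ is continuous at x = -2 with value 1, so the series converges to 1 there.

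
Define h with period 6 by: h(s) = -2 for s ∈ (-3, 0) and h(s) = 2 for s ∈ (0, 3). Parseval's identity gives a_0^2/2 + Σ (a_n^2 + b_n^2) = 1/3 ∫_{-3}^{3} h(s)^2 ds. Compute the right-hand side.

1/3 ∫_{-3}^{3} h(s)^2 ds = 1/3 · (24) = 8.

8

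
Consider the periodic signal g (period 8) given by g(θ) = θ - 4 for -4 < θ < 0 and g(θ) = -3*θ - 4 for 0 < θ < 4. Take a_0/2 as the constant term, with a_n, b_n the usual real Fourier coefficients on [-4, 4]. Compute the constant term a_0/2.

-8

a_0 = 1/4 ∫_{-4}^{4} g(θ) dθ = 1/4 · (-64) = -16.
So the constant term a_0/2 = -8.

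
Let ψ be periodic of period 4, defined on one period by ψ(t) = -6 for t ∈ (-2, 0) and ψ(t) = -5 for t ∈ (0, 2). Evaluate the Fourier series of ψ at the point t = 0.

At t = 0 the one-sided limits are ψ(0^-) = -6 and ψ(0^+) = -5.
By Dirichlet's theorem the series converges to their average, [(-6) + (-5)]/2 = -11/2.

-11/2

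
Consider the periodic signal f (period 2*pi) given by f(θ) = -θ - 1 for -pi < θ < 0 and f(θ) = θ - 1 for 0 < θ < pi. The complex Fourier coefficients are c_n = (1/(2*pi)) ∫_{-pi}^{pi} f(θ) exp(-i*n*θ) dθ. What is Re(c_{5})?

Since f is real-valued, Re(c_{5}) = (1/(2*pi)) ∫_{-pi}^{pi} f(θ) cos(5*θ) dθ = a_{5}/2.
f is even and cos(5*θ) is even, so the integrand is even: ∫_{-pi}^{pi} f(θ) cos(5*θ) dθ = 2∫_0^{pi} f(θ) cos(5*θ) dθ.
Integrating by parts (boundary term plus one more integral), an antiderivative of (θ - 1) cos(5*θ) is θ*sin(5*θ)/5 - sin(5*θ)/5 + cos(5*θ)/25; evaluating from 0 to pi: ∫_{0}^{pi} (θ - 1) cos(5*θ) dθ = (-1/25) - (1/25) = -2/25.
So ∫_{-pi}^{pi} f(θ) cos(5*θ) dθ = -4/25.
Hence Re(c_{5}) = (1/(2*pi))·(-4/25) = -2/(25*pi).

-2/(25*pi)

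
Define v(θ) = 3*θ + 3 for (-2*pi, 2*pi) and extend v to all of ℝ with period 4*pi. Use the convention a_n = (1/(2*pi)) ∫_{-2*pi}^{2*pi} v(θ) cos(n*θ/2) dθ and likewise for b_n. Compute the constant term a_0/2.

a_0 = (1/(2*pi)) ∫_{-2*pi}^{2*pi} v(θ) dθ = (1/(2*pi)) · (12*pi) = 6.
So the constant term a_0/2 = 3.

3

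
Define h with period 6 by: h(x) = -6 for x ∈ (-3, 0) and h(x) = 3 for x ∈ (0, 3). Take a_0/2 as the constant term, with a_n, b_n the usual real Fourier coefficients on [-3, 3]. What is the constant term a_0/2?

-3/2

a_0 = 1/3 ∫_{-3}^{3} h(x) dx = 1/3 · (-9) = -3.
So the constant term a_0/2 = -3/2.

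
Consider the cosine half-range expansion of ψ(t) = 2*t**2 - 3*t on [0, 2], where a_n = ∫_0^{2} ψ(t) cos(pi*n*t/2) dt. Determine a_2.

8/pi**2

a_2 = ∫_0^{2} (2*t**2 - 3*t) cos(pi*t) dt.
Integrating by parts twice (tabular method), an antiderivative of (2*t**2 - 3*t) cos(pi*t) is 2*t**2*sin(pi*t)/pi - 3*t*sin(pi*t)/pi + 4*t*cos(pi*t)/pi**2 - 4*sin(pi*t)/pi**3 - 3*cos(pi*t)/pi**2; evaluating from 0 to 2: ∫_{0}^{2} (2*t**2 - 3*t) cos(pi*t) dt = (5/pi**2) - (-3/pi**2) = 8/pi**2.
Hence a_2 = 8/pi**2.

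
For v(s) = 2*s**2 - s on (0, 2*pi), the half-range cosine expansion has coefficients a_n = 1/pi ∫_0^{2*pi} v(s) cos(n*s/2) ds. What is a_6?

8/9

a_6 = 1/pi ∫_0^{2*pi} (2*s**2 - s) cos(3*s) ds.
Integrating by parts twice (tabular method), an antiderivative of (2*s**2 - s) cos(3*s) is 2*s**2*sin(3*s)/3 - s*sin(3*s)/3 + 4*s*cos(3*s)/9 - 4*sin(3*s)/27 - cos(3*s)/9; evaluating from 0 to 2*pi: ∫_{0}^{2*pi} (2*s**2 - s) cos(3*s) ds = (-1/9 + 8*pi/9) - (-1/9) = 8*pi/9.
Hence a_6 = (1/pi)·(8*pi/9) = 8/9.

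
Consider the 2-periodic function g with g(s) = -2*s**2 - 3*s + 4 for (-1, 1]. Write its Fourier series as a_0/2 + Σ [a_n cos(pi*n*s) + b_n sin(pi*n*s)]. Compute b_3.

-2/pi

b_3 = ∫_{-1}^{1} g(s) sin(3*pi*s) ds.
Integrating by parts twice (tabular method), an antiderivative of (-2*s**2 - 3*s + 4) sin(3*pi*s) is 2*s**2*cos(3*pi*s)/(3*pi) - 4*s*sin(3*pi*s)/(9*pi**2) + s*cos(3*pi*s)/pi - sin(3*pi*s)/(3*pi**2) - 4*cos(3*pi*s)/(3*pi) - 4*cos(3*pi*s)/(27*pi**3); evaluating from -1 to 1: ∫_{-1}^{1} (-2*s**2 - 3*s + 4) sin(3*pi*s) ds = ((4 - 9*pi**2)/(27*pi**3)) - ((4 + 45*pi**2)/(27*pi**3)) = -2/pi.
Hence b_3 = -2/pi.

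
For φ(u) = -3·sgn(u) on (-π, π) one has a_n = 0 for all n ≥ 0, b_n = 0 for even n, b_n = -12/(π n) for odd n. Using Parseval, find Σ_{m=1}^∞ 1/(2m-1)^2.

pi**2/8

Parseval: Σ b_n^2 = (1/π) ∫_{-π}^{π} φ(u)^2 du = 18.
Only odd n contribute, with b_n^2 = 144/(π^2 n^2), so Σ_{m≥1} 1/(2m-1)^2 = π^2·(18)/144 = pi**2/8.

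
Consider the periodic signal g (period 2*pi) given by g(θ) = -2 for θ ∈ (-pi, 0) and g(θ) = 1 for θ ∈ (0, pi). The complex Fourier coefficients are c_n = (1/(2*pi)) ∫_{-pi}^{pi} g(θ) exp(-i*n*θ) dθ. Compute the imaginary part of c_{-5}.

Since g is real-valued, Im(c_{-5}) = -(1/(2*pi)) ∫_{-pi}^{pi} g(θ) sin(-5*θ) dθ = b_{5}/2.
Split the integral at the breakpoints.
Directly, an antiderivative of (-2) sin(-5*θ) is -2*cos(5*θ)/5; evaluating from -pi to 0: ∫_{-pi}^{0} (-2) sin(-5*θ) dθ = (-2/5) - (2/5) = -4/5.
Directly, an antiderivative of (1) sin(-5*θ) is cos(5*θ)/5; evaluating from 0 to pi: ∫_{0}^{pi} (1) sin(-5*θ) dθ = (-1/5) - (1/5) = -2/5.
So ∫_{-pi}^{pi} g(θ) sin(-5*θ) dθ = -6/5.
Hence Im(c_{-5}) = (-1/(2*pi))·(-6/5) = 3/(5*pi).

3/(5*pi)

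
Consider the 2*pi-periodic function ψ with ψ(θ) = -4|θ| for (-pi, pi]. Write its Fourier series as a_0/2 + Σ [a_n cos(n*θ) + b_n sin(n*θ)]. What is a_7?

16/(49*pi)

a_7 = 1/pi ∫_{-pi}^{pi} ψ(θ) cos(7*θ) dθ.
ψ is even and cos(7*θ) is even, so the integrand is even and a_7 = 2/pi ∫_0^{pi} ψ(θ) cos(7*θ) dθ.
Integrating by parts (boundary term plus one more integral), an antiderivative of (-4*θ) cos(7*θ) is -4*θ*sin(7*θ)/7 - 4*cos(7*θ)/49; evaluating from 0 to pi: ∫_{0}^{pi} (-4*θ) cos(7*θ) dθ = (4/49) - (-4/49) = 8/49.
Hence a_7 = (2/pi)·(8/49) = 16/(49*pi).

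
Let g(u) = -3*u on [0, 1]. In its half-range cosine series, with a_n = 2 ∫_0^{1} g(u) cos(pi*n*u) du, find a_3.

4/(3*pi**2)

a_3 = 2 ∫_0^{1} (-3*u) cos(3*pi*u) du.
Integrating by parts (boundary term plus one more integral), an antiderivative of (-3*u) cos(3*pi*u) is -u*sin(3*pi*u)/pi - cos(3*pi*u)/(3*pi**2); evaluating from 0 to 1: ∫_{0}^{1} (-3*u) cos(3*pi*u) du = (1/(3*pi**2)) - (-1/(3*pi**2)) = 2/(3*pi**2).
Hence a_3 = 2·(2/(3*pi**2)) = 4/(3*pi**2).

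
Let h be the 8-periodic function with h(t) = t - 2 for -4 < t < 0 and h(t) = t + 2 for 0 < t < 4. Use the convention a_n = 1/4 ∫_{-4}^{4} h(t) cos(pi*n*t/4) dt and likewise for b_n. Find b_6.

-4/(3*pi)

b_6 = 1/4 ∫_{-4}^{4} h(t) sin(3*pi*t/2) dt.
h is odd and sin(3*pi*t/2) is odd, so the integrand is even and b_6 = 1/2 ∫_0^{4} h(t) sin(3*pi*t/2) dt.
Integrating by parts (boundary term plus one more integral), an antiderivative of (t + 2) sin(3*pi*t/2) is -2*t*cos(3*pi*t/2)/(3*pi) + 4*sin(3*pi*t/2)/(9*pi**2) - 4*cos(3*pi*t/2)/(3*pi); evaluating from 0 to 4: ∫_{0}^{4} (t + 2) sin(3*pi*t/2) dt = (-4/pi) - (-4/(3*pi)) = -8/(3*pi).
Hence b_6 = (1/2)·(-8/(3*pi)) = -4/(3*pi).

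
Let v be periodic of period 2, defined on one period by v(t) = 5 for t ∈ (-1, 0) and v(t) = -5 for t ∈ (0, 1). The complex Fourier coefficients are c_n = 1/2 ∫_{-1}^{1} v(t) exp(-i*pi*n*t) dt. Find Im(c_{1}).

Since v is real-valued, Im(c_{1}) = -1/2 ∫_{-1}^{1} v(t) sin(pi*t) dt = -b_{1}/2.
v is odd and sin(pi*t) is odd, so the integrand is even: ∫_{-1}^{1} v(t) sin(pi*t) dt = 2∫_0^{1} v(t) sin(pi*t) dt.
Directly, an antiderivative of (-5) sin(pi*t) is 5*cos(pi*t)/pi; evaluating from 0 to 1: ∫_{0}^{1} (-5) sin(pi*t) dt = (-5/pi) - (5/pi) = -10/pi.
So ∫_{-1}^{1} v(t) sin(pi*t) dt = -20/pi.
Hence Im(c_{1}) = (-1/2)·(-20/pi) = 10/pi.

10/pi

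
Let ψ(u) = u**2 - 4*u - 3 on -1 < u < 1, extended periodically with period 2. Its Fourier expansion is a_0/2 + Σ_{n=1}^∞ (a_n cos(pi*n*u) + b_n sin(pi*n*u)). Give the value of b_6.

b_6 = ∫_{-1}^{1} ψ(u) sin(6*pi*u) du.
Integrating by parts twice (tabular method), an antiderivative of (u**2 - 4*u - 3) sin(6*pi*u) is -u**2*cos(6*pi*u)/(6*pi) + u*sin(6*pi*u)/(18*pi**2) + 2*u*cos(6*pi*u)/(3*pi) - sin(6*pi*u)/(9*pi**2) + cos(6*pi*u)/(108*pi**3) + cos(6*pi*u)/(2*pi); evaluating from -1 to 1: ∫_{-1}^{1} (u**2 - 4*u - 3) sin(6*pi*u) du = ((1/108 + pi**2)/pi**3) - ((1 - 36*pi**2)/(108*pi**3)) = 4/(3*pi).
Hence b_6 = 4/(3*pi).

4/(3*pi)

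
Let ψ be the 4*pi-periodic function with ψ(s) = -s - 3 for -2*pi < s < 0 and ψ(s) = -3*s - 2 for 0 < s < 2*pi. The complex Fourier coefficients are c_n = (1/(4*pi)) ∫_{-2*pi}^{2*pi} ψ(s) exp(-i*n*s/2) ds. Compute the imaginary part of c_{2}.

Since ψ is real-valued, Im(c_{2}) = -(1/(4*pi)) ∫_{-2*pi}^{2*pi} ψ(s) sin(s) ds = -b_{2}/2.
Split the integral at the breakpoints.
Integrating by parts (boundary term plus one more integral), an antiderivative of (-s - 3) sin(s) is s*cos(s) - sin(s) + 3*cos(s); evaluating from -2*pi to 0: ∫_{-2*pi}^{0} (-s - 3) sin(s) ds = (3) - (3 - 2*pi) = 2*pi.
Integrating by parts (boundary term plus one more integral), an antiderivative of (-3*s - 2) sin(s) is 3*s*cos(s) - 3*sin(s) + 2*cos(s); evaluating from 0 to 2*pi: ∫_{0}^{2*pi} (-3*s - 2) sin(s) ds = (2 + 6*pi) - (2) = 6*pi.
So ∫_{-2*pi}^{2*pi} ψ(s) sin(s) ds = 8*pi.
Hence Im(c_{2}) = (-1/(4*pi))·(8*pi) = -2.

-2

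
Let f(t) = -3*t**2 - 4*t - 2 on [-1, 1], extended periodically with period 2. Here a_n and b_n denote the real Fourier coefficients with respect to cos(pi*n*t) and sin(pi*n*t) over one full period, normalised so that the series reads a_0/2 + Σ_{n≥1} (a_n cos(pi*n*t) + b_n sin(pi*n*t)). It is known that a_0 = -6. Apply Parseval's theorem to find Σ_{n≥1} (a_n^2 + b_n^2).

184/15

Parseval: a_0^2/2 + Σ_{n≥1} (a_n^2+b_n^2) = ∫_{-1}^{1} f(t)^2 dt = 454/15.
Subtract a_0^2/2 = 18: Σ (a_n^2+b_n^2) = 184/15.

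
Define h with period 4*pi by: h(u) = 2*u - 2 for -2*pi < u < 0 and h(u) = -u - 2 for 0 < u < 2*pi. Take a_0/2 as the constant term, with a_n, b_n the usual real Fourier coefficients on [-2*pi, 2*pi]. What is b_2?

-1

b_2 = (1/(2*pi)) ∫_{-2*pi}^{2*pi} h(u) sin(u) du.
Split the integral at the breakpoints.
Integrating by parts (boundary term plus one more integral), an antiderivative of (2*u - 2) sin(u) is -2*u*cos(u) + 2*sin(u) + 2*cos(u); evaluating from -2*pi to 0: ∫_{-2*pi}^{0} (2*u - 2) sin(u) du = (2) - (2 + 4*pi) = -4*pi.
Integrating by parts (boundary term plus one more integral), an antiderivative of (-u - 2) sin(u) is u*cos(u) - sin(u) + 2*cos(u); evaluating from 0 to 2*pi: ∫_{0}^{2*pi} (-u - 2) sin(u) du = (2 + 2*pi) - (2) = 2*pi.
Summing the pieces and multiplying by (1/(2*pi)) gives b_2 = -1.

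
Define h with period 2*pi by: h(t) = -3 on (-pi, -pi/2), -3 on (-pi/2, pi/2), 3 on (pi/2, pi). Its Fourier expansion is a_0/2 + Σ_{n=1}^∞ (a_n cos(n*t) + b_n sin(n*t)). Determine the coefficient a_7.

6/(7*pi)

a_7 = 1/pi ∫_{-pi}^{pi} h(t) cos(7*t) dt.
Split the integral at the breakpoints.
Directly, an antiderivative of (-3) cos(7*t) is -3*sin(7*t)/7; evaluating from -pi to -pi/2: ∫_{-pi}^{-pi/2} (-3) cos(7*t) dt = (-3/7) - (0) = -3/7.
Directly, an antiderivative of (-3) cos(7*t) is -3*sin(7*t)/7; evaluating from -pi/2 to pi/2: ∫_{-pi/2}^{pi/2} (-3) cos(7*t) dt = (3/7) - (-3/7) = 6/7.
Directly, an antiderivative of (3) cos(7*t) is 3*sin(7*t)/7; evaluating from pi/2 to pi: ∫_{pi/2}^{pi} (3) cos(7*t) dt = (0) - (-3/7) = 3/7.
Summing the pieces and multiplying by (1/pi) gives a_7 = 6/(7*pi).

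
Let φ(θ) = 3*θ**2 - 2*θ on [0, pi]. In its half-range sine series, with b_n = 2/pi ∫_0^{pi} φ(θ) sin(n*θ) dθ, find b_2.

2 - 3*pi

b_2 = 2/pi ∫_0^{pi} (3*θ**2 - 2*θ) sin(2*θ) dθ.
Integrating by parts twice (tabular method), an antiderivative of (3*θ**2 - 2*θ) sin(2*θ) is -3*θ**2*cos(2*θ)/2 + 3*θ*sin(2*θ)/2 + θ*cos(2*θ) - sin(2*θ)/2 + 3*cos(2*θ)/4; evaluating from 0 to pi: ∫_{0}^{pi} (3*θ**2 - 2*θ) sin(2*θ) dθ = (-3*pi**2/2 + 3/4 + pi) - (3/4) = pi*(2 - 3*pi)/2.
Hence b_2 = (2/pi)·(pi*(2 - 3*pi)/2) = 2 - 3*pi.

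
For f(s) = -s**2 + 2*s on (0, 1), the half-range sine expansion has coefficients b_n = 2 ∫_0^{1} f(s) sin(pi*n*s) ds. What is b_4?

-1/(2*pi)

b_4 = 2 ∫_0^{1} (-s**2 + 2*s) sin(4*pi*s) ds.
Integrating by parts twice (tabular method), an antiderivative of (-s**2 + 2*s) sin(4*pi*s) is s**2*cos(4*pi*s)/(4*pi) - s*sin(4*pi*s)/(8*pi**2) - s*cos(4*pi*s)/(2*pi) + sin(4*pi*s)/(8*pi**2) - cos(4*pi*s)/(32*pi**3); evaluating from 0 to 1: ∫_{0}^{1} (-s**2 + 2*s) sin(4*pi*s) ds = ((-8*pi**2 - 1)/(32*pi**3)) - (-1/(32*pi**3)) = -1/(4*pi).
Hence b_4 = 2·(-1/(4*pi)) = -1/(2*pi).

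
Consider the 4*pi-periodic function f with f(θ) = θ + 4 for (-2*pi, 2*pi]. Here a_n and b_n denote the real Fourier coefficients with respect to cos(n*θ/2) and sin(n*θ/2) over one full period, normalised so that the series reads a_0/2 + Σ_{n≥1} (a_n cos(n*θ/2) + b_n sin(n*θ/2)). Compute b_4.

b_4 = (1/(2*pi)) ∫_{-2*pi}^{2*pi} f(θ) sin(2*θ) dθ.
Integrating by parts (boundary term plus one more integral), an antiderivative of (θ + 4) sin(2*θ) is -θ*cos(2*θ)/2 + sin(2*θ)/4 - 2*cos(2*θ); evaluating from -2*pi to 2*pi: ∫_{-2*pi}^{2*pi} (θ + 4) sin(2*θ) dθ = (-pi - 2) - (-2 + pi) = -2*pi.
Hence b_4 = (1/(2*pi))·(-2*pi) = -1.

-1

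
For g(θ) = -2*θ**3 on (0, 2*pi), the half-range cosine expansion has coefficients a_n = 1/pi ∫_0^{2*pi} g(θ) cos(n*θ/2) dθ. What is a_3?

a_3 = 1/pi ∫_0^{2*pi} (-2*θ**3) cos(3*θ/2) dθ.
Integrating by parts three times (tabular method), an antiderivative of (-2*θ**3) cos(3*θ/2) is -4*θ**3*sin(3*θ/2)/3 - 8*θ**2*cos(3*θ/2)/3 + 32*θ*sin(3*θ/2)/9 + 64*cos(3*θ/2)/27; evaluating from 0 to 2*pi: ∫_{0}^{2*pi} (-2*θ**3) cos(3*θ/2) dθ = (-64/27 + 32*pi**2/3) - (64/27) = -128/27 + 32*pi**2/3.
Hence a_3 = (1/pi)·(-128/27 + 32*pi**2/3) = 32*(-4 + 9*pi**2)/(27*pi).

32*(-4 + 9*pi**2)/(27*pi)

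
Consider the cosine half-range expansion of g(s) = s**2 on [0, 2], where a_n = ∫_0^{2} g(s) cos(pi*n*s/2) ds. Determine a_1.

a_1 = ∫_0^{2} (s**2) cos(pi*s/2) ds.
Integrating by parts twice (tabular method), an antiderivative of (s**2) cos(pi*s/2) is 2*s**2*sin(pi*s/2)/pi + 8*s*cos(pi*s/2)/pi**2 - 16*sin(pi*s/2)/pi**3; evaluating from 0 to 2: ∫_{0}^{2} (s**2) cos(pi*s/2) ds = (-16/pi**2) - (0) = -16/pi**2.
Hence a_1 = -16/pi**2.

-16/pi**2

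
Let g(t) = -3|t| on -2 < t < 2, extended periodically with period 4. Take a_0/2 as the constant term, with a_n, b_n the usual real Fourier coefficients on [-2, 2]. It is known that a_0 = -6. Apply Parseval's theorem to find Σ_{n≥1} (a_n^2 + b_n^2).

6

Parseval: a_0^2/2 + Σ_{n≥1} (a_n^2+b_n^2) = 1/2 ∫_{-2}^{2} g(t)^2 dt = 24.
Subtract a_0^2/2 = 18: Σ (a_n^2+b_n^2) = 6.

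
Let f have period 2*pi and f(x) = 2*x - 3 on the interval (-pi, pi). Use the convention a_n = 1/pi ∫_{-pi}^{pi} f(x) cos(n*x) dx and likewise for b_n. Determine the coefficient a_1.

a_1 = 1/pi ∫_{-pi}^{pi} f(x) cos(x) dx.
Integrating by parts (boundary term plus one more integral), an antiderivative of (2*x - 3) cos(x) is 2*x*sin(x) - 3*sin(x) + 2*cos(x); evaluating from -pi to pi: ∫_{-pi}^{pi} (2*x - 3) cos(x) dx = (-2) - (-2) = 0.
Hence a_1 = (1/pi)·(0) = 0.

0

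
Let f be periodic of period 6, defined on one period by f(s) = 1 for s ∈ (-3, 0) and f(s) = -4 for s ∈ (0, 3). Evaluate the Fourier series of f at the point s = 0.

At s = 0 the one-sided limits are f(0^-) = 1 and f(0^+) = -4.
By Dirichlet's theorem the series converges to their average, [(1) + (-4)]/2 = -3/2.

-3/2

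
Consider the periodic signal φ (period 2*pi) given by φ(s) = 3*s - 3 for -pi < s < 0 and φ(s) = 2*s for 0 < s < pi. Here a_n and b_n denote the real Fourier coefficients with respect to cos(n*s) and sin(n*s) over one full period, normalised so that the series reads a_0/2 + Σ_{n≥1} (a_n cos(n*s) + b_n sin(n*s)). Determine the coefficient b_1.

6/pi + 5

b_1 = 1/pi ∫_{-pi}^{pi} φ(s) sin(s) ds.
Split the integral at the breakpoints.
Integrating by parts (boundary term plus one more integral), an antiderivative of (3*s - 3) sin(s) is -3*s*cos(s) + 3*sin(s) + 3*cos(s); evaluating from -pi to 0: ∫_{-pi}^{0} (3*s - 3) sin(s) ds = (3) - (-3*pi - 3) = 6 + 3*pi.
Integrating by parts (boundary term plus one more integral), an antiderivative of (2*s) sin(s) is -2*s*cos(s) + 2*sin(s); evaluating from 0 to pi: ∫_{0}^{pi} (2*s) sin(s) ds = (2*pi) - (0) = 2*pi.
Summing the pieces and multiplying by (1/pi) gives b_1 = 6/pi + 5.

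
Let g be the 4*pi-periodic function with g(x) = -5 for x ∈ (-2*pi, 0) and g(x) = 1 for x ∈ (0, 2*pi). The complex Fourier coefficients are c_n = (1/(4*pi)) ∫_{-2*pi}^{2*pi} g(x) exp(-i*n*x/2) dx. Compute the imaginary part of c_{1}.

Since g is real-valued, Im(c_{1}) = -(1/(4*pi)) ∫_{-2*pi}^{2*pi} g(x) sin(x/2) dx = -b_{1}/2.
Split the integral at the breakpoints.
Directly, an antiderivative of (-5) sin(x/2) is 10*cos(x/2); evaluating from -2*pi to 0: ∫_{-2*pi}^{0} (-5) sin(x/2) dx = (10) - (-10) = 20.
Directly, an antiderivative of (1) sin(x/2) is -2*cos(x/2); evaluating from 0 to 2*pi: ∫_{0}^{2*pi} (1) sin(x/2) dx = (2) - (-2) = 4.
So ∫_{-2*pi}^{2*pi} g(x) sin(x/2) dx = 24.
Hence Im(c_{1}) = (-1/(4*pi))·(24) = -6/pi.

-6/pi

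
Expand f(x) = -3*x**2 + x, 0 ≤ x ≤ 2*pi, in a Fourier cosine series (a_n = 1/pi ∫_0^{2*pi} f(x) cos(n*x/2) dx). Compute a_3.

a_3 = 1/pi ∫_0^{2*pi} (-3*x**2 + x) cos(3*x/2) dx.
Integrating by parts twice (tabular method), an antiderivative of (-3*x**2 + x) cos(3*x/2) is -2*x**2*sin(3*x/2) + 2*x*sin(3*x/2)/3 - 8*x*cos(3*x/2)/3 + 16*sin(3*x/2)/9 + 4*cos(3*x/2)/9; evaluating from 0 to 2*pi: ∫_{0}^{2*pi} (-3*x**2 + x) cos(3*x/2) dx = (-4/9 + 16*pi/3) - (4/9) = -8/9 + 16*pi/3.
Hence a_3 = (1/pi)·(-8/9 + 16*pi/3) = 8*(-1 + 6*pi)/(9*pi).

8*(-1 + 6*pi)/(9*pi)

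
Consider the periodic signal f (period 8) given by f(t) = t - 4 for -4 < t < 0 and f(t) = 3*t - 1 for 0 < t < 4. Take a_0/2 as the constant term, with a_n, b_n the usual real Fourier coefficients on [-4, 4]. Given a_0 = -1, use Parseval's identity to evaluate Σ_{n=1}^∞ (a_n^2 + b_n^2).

Parseval: a_0^2/2 + Σ_{n≥1} (a_n^2+b_n^2) = 1/4 ∫_{-4}^{4} f(t)^2 dt = 223/3.
Subtract a_0^2/2 = 1/2: Σ (a_n^2+b_n^2) = 443/6.

443/6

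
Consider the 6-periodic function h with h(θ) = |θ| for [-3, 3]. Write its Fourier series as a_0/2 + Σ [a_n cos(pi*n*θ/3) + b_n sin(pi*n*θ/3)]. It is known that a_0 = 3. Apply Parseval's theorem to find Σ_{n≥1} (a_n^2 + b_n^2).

3/2

Parseval: a_0^2/2 + Σ_{n≥1} (a_n^2+b_n^2) = 1/3 ∫_{-3}^{3} h(θ)^2 dθ = 6.
Subtract a_0^2/2 = 9/2: Σ (a_n^2+b_n^2) = 3/2.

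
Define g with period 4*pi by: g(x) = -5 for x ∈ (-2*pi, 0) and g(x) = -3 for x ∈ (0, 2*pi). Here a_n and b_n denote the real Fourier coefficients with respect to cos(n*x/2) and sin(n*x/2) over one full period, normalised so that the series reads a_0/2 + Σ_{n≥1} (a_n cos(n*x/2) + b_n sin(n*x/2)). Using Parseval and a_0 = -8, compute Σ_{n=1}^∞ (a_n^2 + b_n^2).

Parseval: a_0^2/2 + Σ_{n≥1} (a_n^2+b_n^2) = (1/(2*pi)) ∫_{-2*pi}^{2*pi} g(x)^2 dx = 34.
Subtract a_0^2/2 = 32: Σ (a_n^2+b_n^2) = 2.

2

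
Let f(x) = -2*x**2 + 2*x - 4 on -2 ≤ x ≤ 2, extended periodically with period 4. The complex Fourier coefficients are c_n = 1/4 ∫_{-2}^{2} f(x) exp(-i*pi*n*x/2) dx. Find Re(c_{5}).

Since f is real-valued, Re(c_{5}) = 1/4 ∫_{-2}^{2} f(x) cos(5*pi*x/2) dx = a_{5}/2.
Integrating by parts twice (tabular method), an antiderivative of (-2*x**2 + 2*x - 4) cos(5*pi*x/2) is -4*x**2*sin(5*pi*x/2)/(5*pi) + 4*x*sin(5*pi*x/2)/(5*pi) - 16*x*cos(5*pi*x/2)/(25*pi**2) - 8*sin(5*pi*x/2)/(5*pi) + 32*sin(5*pi*x/2)/(125*pi**3) + 8*cos(5*pi*x/2)/(25*pi**2); evaluating from -2 to 2: ∫_{-2}^{2} (-2*x**2 + 2*x - 4) cos(5*pi*x/2) dx = (24/(25*pi**2)) - (-8/(5*pi**2)) = 64/(25*pi**2).
Hence Re(c_{5}) = (1/4)·(64/(25*pi**2)) = 16/(25*pi**2).

16/(25*pi**2)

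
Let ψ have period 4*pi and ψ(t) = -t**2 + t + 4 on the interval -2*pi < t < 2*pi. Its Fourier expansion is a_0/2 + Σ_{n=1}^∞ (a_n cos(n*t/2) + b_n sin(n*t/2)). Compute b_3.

4/3

b_3 = (1/(2*pi)) ∫_{-2*pi}^{2*pi} ψ(t) sin(3*t/2) dt.
Integrating by parts twice (tabular method), an antiderivative of (-t**2 + t + 4) sin(3*t/2) is 2*t**2*cos(3*t/2)/3 - 8*t*sin(3*t/2)/9 - 2*t*cos(3*t/2)/3 + 4*sin(3*t/2)/9 - 88*cos(3*t/2)/27; evaluating from -2*pi to 2*pi: ∫_{-2*pi}^{2*pi} (-t**2 + t + 4) sin(3*t/2) dt = (-8*pi**2/3 + 88/27 + 4*pi/3) - (-8*pi**2/3 - 4*pi/3 + 88/27) = 8*pi/3.
Hence b_3 = (1/(2*pi))·(8*pi/3) = 4/3.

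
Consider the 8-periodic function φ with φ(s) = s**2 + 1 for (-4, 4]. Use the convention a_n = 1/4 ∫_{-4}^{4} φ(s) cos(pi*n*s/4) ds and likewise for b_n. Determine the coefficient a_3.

-64/(9*pi**2)

a_3 = 1/4 ∫_{-4}^{4} φ(s) cos(3*pi*s/4) ds.
φ is even and cos(3*pi*s/4) is even, so the integrand is even and a_3 = 1/2 ∫_0^{4} φ(s) cos(3*pi*s/4) ds.
Integrating by parts twice (tabular method), an antiderivative of (s**2 + 1) cos(3*pi*s/4) is 4*s**2*sin(3*pi*s/4)/(3*pi) + 32*s*cos(3*pi*s/4)/(9*pi**2) - 128*sin(3*pi*s/4)/(27*pi**3) + 4*sin(3*pi*s/4)/(3*pi); evaluating from 0 to 4: ∫_{0}^{4} (s**2 + 1) cos(3*pi*s/4) ds = (-128/(9*pi**2)) - (0) = -128/(9*pi**2).
Hence a_3 = (1/2)·(-128/(9*pi**2)) = -64/(9*pi**2).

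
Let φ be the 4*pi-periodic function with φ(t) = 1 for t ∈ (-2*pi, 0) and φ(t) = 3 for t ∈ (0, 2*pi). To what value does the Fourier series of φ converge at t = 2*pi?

2

At t = 2*pi the one-sided limits are φ(2*pi^-) = 3 and φ(2*pi^+) = 1.
By Dirichlet's theorem the series converges to their average, [(3) + (1)]/2 = 2.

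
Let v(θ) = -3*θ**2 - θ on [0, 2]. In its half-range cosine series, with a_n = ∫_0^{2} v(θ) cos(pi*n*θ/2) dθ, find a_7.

8/(7*pi**2)

a_7 = ∫_0^{2} (-3*θ**2 - θ) cos(7*pi*θ/2) dθ.
Integrating by parts twice (tabular method), an antiderivative of (-3*θ**2 - θ) cos(7*pi*θ/2) is -6*θ**2*sin(7*pi*θ/2)/(7*pi) - 2*θ*sin(7*pi*θ/2)/(7*pi) - 24*θ*cos(7*pi*θ/2)/(49*pi**2) + 48*sin(7*pi*θ/2)/(343*pi**3) - 4*cos(7*pi*θ/2)/(49*pi**2); evaluating from 0 to 2: ∫_{0}^{2} (-3*θ**2 - θ) cos(7*pi*θ/2) dθ = (52/(49*pi**2)) - (-4/(49*pi**2)) = 8/(7*pi**2).
Hence a_7 = 8/(7*pi**2).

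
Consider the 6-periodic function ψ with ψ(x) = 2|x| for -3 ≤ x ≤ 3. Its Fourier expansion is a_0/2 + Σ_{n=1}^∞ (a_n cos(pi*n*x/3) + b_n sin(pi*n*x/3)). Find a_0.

6

a_0 = 1/3 ∫_{-3}^{3} ψ(x) dx = 1/3 · (18) = 6.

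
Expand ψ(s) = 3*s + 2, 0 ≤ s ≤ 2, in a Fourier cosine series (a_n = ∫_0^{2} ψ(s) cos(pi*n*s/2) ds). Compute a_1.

a_1 = ∫_0^{2} (3*s + 2) cos(pi*s/2) ds.
Integrating by parts (boundary term plus one more integral), an antiderivative of (3*s + 2) cos(pi*s/2) is 6*s*sin(pi*s/2)/pi + 4*sin(pi*s/2)/pi + 12*cos(pi*s/2)/pi**2; evaluating from 0 to 2: ∫_{0}^{2} (3*s + 2) cos(pi*s/2) ds = (-12/pi**2) - (12/pi**2) = -24/pi**2.
Hence a_1 = -24/pi**2.

-24/pi**2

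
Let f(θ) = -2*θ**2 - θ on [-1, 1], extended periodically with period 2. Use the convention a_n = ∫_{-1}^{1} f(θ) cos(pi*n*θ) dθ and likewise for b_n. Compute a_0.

-4/3

a_0 = ∫_{-1}^{1} f(θ) dθ = -4/3.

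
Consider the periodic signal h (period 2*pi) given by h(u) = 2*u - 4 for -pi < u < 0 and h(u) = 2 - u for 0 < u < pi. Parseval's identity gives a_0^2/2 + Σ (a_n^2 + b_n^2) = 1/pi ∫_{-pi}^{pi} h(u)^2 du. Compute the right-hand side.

1/pi ∫_{-pi}^{pi} h(u)^2 du = 1/pi · (pi*(5*pi**2 + 18*pi + 60)/3) = 5*pi**2/3 + 6*pi + 20.

5*pi**2/3 + 6*pi + 20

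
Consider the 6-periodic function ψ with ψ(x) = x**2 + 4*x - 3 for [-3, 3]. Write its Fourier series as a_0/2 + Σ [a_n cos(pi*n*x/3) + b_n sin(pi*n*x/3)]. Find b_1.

24/pi

b_1 = 1/3 ∫_{-3}^{3} ψ(x) sin(pi*x/3) dx.
Integrating by parts twice (tabular method), an antiderivative of (x**2 + 4*x - 3) sin(pi*x/3) is -3*x**2*cos(pi*x/3)/pi + 18*x*sin(pi*x/3)/pi**2 - 12*x*cos(pi*x/3)/pi + 36*sin(pi*x/3)/pi**2 + 54*cos(pi*x/3)/pi**3 + 9*cos(pi*x/3)/pi; evaluating from -3 to 3: ∫_{-3}^{3} (x**2 + 4*x - 3) sin(pi*x/3) dx = (-54/pi**3 + 54/pi) - (-18/pi - 54/pi**3) = 72/pi.
Hence b_1 = (1/3)·(72/pi) = 24/pi.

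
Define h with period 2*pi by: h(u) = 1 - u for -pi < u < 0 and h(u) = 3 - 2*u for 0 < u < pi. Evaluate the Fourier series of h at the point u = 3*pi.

u = 3*pi differs from u = pi by 1 full period(s), and the series is 2*pi-periodic.
At u = pi the one-sided limits are h(pi^-) = 3 - 2*pi and h(pi^+) = 1 + pi.
By Dirichlet's theorem the series converges to their average, [(3 - 2*pi) + (1 + pi)]/2 = 2 - pi/2.

2 - pi/2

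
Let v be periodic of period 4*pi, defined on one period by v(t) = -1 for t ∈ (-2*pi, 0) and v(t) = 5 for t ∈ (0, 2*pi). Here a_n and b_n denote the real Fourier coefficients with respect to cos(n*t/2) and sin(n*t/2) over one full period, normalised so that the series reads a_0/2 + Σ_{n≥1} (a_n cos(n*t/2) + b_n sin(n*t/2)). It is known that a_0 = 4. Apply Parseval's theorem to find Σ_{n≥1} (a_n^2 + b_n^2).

Parseval: a_0^2/2 + Σ_{n≥1} (a_n^2+b_n^2) = (1/(2*pi)) ∫_{-2*pi}^{2*pi} v(t)^2 dt = 26.
Subtract a_0^2/2 = 8: Σ (a_n^2+b_n^2) = 18.

18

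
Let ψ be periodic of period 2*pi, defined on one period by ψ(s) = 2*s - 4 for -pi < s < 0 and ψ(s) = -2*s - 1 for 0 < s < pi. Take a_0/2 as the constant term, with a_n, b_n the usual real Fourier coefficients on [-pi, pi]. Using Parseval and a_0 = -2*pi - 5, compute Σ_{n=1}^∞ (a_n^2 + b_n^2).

9/2 + 2*pi**2/3

Parseval: a_0^2/2 + Σ_{n≥1} (a_n^2+b_n^2) = 1/pi ∫_{-pi}^{pi} ψ(s)^2 ds = 17 + 8*pi**2/3 + 10*pi.
Subtract a_0^2/2 = (5 + 2*pi)**2/2: Σ (a_n^2+b_n^2) = 9/2 + 2*pi**2/3.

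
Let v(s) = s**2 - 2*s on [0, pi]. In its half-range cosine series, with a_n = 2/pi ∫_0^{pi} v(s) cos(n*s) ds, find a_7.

4*(2 - pi)/(49*pi)

a_7 = 2/pi ∫_0^{pi} (s**2 - 2*s) cos(7*s) ds.
Integrating by parts twice (tabular method), an antiderivative of (s**2 - 2*s) cos(7*s) is s**2*sin(7*s)/7 - 2*s*sin(7*s)/7 + 2*s*cos(7*s)/49 - 2*sin(7*s)/343 - 2*cos(7*s)/49; evaluating from 0 to pi: ∫_{0}^{pi} (s**2 - 2*s) cos(7*s) ds = (2/49 - 2*pi/49) - (-2/49) = 4/49 - 2*pi/49.
Hence a_7 = (2/pi)·(4/49 - 2*pi/49) = 4*(2 - pi)/(49*pi).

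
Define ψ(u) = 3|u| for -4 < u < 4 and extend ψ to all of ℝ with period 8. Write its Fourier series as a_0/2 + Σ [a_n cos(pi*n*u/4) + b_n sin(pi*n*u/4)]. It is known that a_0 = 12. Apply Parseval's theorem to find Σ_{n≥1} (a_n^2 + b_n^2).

Parseval: a_0^2/2 + Σ_{n≥1} (a_n^2+b_n^2) = 1/4 ∫_{-4}^{4} ψ(u)^2 du = 96.
Subtract a_0^2/2 = 72: Σ (a_n^2+b_n^2) = 24.

24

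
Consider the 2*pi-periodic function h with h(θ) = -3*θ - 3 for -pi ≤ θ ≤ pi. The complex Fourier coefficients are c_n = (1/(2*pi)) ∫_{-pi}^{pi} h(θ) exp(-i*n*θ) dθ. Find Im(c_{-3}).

-1

Since h is real-valued, Im(c_{-3}) = -(1/(2*pi)) ∫_{-pi}^{pi} h(θ) sin(-3*θ) dθ = b_{3}/2.
Integrating by parts (boundary term plus one more integral), an antiderivative of (-3*θ - 3) sin(-3*θ) is -θ*cos(3*θ) + sin(3*θ)/3 - cos(3*θ); evaluating from -pi to pi: ∫_{-pi}^{pi} (-3*θ - 3) sin(-3*θ) dθ = (1 + pi) - (1 - pi) = 2*pi.
Hence Im(c_{-3}) = (-1/(2*pi))·(2*pi) = -1.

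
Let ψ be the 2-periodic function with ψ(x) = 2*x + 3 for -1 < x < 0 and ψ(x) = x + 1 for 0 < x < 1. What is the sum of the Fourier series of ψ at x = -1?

3/2

x = -1 differs from x = 1 by -1 full period(s), and the series is 2-periodic.
At x = 1 the one-sided limits are ψ(1^-) = 2 and ψ(1^+) = 1.
By Dirichlet's theorem the series converges to their average, [(2) + (1)]/2 = 3/2.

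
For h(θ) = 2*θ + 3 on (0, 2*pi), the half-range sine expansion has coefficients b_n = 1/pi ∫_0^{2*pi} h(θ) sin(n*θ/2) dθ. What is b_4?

-2

b_4 = 1/pi ∫_0^{2*pi} (2*θ + 3) sin(2*θ) dθ.
Integrating by parts (boundary term plus one more integral), an antiderivative of (2*θ + 3) sin(2*θ) is -θ*cos(2*θ) + sin(2*θ)/2 - 3*cos(2*θ)/2; evaluating from 0 to 2*pi: ∫_{0}^{2*pi} (2*θ + 3) sin(2*θ) dθ = (-2*pi - 3/2) - (-3/2) = -2*pi.
Hence b_4 = (1/pi)·(-2*pi) = -2.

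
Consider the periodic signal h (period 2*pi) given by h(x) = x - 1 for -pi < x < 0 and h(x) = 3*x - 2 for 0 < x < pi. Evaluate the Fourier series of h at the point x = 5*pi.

x = 5*pi differs from x = pi by 2 full period(s), and the series is 2*pi-periodic.
At x = pi the one-sided limits are h(pi^-) = -2 + 3*pi and h(pi^+) = -pi - 1.
By Dirichlet's theorem the series converges to their average, [(-2 + 3*pi) + (-pi - 1)]/2 = -3/2 + pi.

-3/2 + pi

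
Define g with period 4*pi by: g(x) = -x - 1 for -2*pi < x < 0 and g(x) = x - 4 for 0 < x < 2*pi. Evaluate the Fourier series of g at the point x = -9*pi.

x = -9*pi differs from x = -pi by -2 full period(s), and the series is 4*pi-periodic.
g is continuous at x = -pi with value -1 + pi, so the series converges to -1 + pi there.

-1 + pi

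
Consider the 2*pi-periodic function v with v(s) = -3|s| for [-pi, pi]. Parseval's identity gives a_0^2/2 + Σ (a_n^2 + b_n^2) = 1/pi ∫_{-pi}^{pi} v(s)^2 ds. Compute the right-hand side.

1/pi ∫_{-pi}^{pi} v(s)^2 ds = 1/pi · (6*pi**3) = 6*pi**2.

6*pi**2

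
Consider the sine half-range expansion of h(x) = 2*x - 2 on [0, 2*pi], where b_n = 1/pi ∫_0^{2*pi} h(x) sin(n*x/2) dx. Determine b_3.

8*(-1 + pi)/(3*pi)

b_3 = 1/pi ∫_0^{2*pi} (2*x - 2) sin(3*x/2) dx.
Integrating by parts (boundary term plus one more integral), an antiderivative of (2*x - 2) sin(3*x/2) is -4*x*cos(3*x/2)/3 + 8*sin(3*x/2)/9 + 4*cos(3*x/2)/3; evaluating from 0 to 2*pi: ∫_{0}^{2*pi} (2*x - 2) sin(3*x/2) dx = (-4/3 + 8*pi/3) - (4/3) = -8/3 + 8*pi/3.
Hence b_3 = (1/pi)·(-8/3 + 8*pi/3) = 8*(-1 + pi)/(3*pi).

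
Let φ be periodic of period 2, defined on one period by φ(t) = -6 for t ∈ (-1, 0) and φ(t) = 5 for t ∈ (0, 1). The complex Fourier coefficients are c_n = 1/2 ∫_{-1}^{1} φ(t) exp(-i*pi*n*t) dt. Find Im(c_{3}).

-11/(3*pi)

Since φ is real-valued, Im(c_{3}) = -1/2 ∫_{-1}^{1} φ(t) sin(3*pi*t) dt = -b_{3}/2.
Split the integral at the breakpoints.
Directly, an antiderivative of (-6) sin(3*pi*t) is 2*cos(3*pi*t)/pi; evaluating from -1 to 0: ∫_{-1}^{0} (-6) sin(3*pi*t) dt = (2/pi) - (-2/pi) = 4/pi.
Directly, an antiderivative of (5) sin(3*pi*t) is -5*cos(3*pi*t)/(3*pi); evaluating from 0 to 1: ∫_{0}^{1} (5) sin(3*pi*t) dt = (5/(3*pi)) - (-5/(3*pi)) = 10/(3*pi).
So ∫_{-1}^{1} φ(t) sin(3*pi*t) dt = 22/(3*pi).
Hence Im(c_{3}) = (-1/2)·(22/(3*pi)) = -11/(3*pi).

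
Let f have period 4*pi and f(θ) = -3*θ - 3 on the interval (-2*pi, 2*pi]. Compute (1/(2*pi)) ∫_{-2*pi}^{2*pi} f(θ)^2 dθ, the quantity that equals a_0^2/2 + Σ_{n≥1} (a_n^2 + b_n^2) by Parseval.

18 + 24*pi**2

(1/(2*pi)) ∫_{-2*pi}^{2*pi} f(θ)^2 dθ = (1/(2*pi)) · (36*pi + 48*pi**3) = 18 + 24*pi**2.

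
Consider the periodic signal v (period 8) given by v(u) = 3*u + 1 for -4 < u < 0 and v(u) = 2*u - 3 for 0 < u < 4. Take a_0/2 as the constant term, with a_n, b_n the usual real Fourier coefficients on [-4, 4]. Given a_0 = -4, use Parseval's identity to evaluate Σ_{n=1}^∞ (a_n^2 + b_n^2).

Parseval: a_0^2/2 + Σ_{n≥1} (a_n^2+b_n^2) = 1/4 ∫_{-4}^{4} v(u)^2 du = 130/3.
Subtract a_0^2/2 = 8: Σ (a_n^2+b_n^2) = 106/3.

106/3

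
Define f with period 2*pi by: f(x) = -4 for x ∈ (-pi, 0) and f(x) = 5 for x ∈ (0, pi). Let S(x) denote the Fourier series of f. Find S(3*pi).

1/2

x = 3*pi differs from x = pi by 1 full period(s), and the series is 2*pi-periodic.
At x = pi the one-sided limits are f(pi^-) = 5 and f(pi^+) = -4.
By Dirichlet's theorem the series converges to their average, [(5) + (-4)]/2 = 1/2.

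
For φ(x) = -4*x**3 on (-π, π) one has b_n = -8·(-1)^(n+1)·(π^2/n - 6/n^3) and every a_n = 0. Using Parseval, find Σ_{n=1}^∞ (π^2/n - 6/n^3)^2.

Parseval: Σ b_n^2 = (1/π) ∫_{-π}^{π} φ(x)^2 dx = 32*pi**6/7.
b_n^2 = 64·(π^2/n - 6/n^3)^2, so the sum equals (32*pi**6/7)/64 = pi**6/14.

pi**6/14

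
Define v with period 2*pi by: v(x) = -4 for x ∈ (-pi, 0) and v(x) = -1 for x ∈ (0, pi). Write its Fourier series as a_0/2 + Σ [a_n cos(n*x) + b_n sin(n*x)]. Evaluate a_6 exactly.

0

a_6 = 1/pi ∫_{-pi}^{pi} v(x) cos(6*x) dx.
Split the integral at the breakpoints.
Directly, an antiderivative of (-4) cos(6*x) is -2*sin(6*x)/3; evaluating from -pi to 0: ∫_{-pi}^{0} (-4) cos(6*x) dx = (0) - (0) = 0.
Directly, an antiderivative of (-1) cos(6*x) is -sin(6*x)/6; evaluating from 0 to pi: ∫_{0}^{pi} (-1) cos(6*x) dx = (0) - (0) = 0.
Summing the pieces and multiplying by (1/pi) gives a_6 = 0.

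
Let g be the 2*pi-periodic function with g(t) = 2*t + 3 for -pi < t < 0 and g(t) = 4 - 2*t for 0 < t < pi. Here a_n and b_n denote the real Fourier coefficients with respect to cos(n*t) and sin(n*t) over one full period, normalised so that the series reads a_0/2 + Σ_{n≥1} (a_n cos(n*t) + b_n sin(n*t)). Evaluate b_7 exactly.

2/(7*pi)

b_7 = 1/pi ∫_{-pi}^{pi} g(t) sin(7*t) dt.
Split the integral at the breakpoints.
Integrating by parts (boundary term plus one more integral), an antiderivative of (2*t + 3) sin(7*t) is -2*t*cos(7*t)/7 + 2*sin(7*t)/49 - 3*cos(7*t)/7; evaluating from -pi to 0: ∫_{-pi}^{0} (2*t + 3) sin(7*t) dt = (-3/7) - (3/7 - 2*pi/7) = -6/7 + 2*pi/7.
Integrating by parts (boundary term plus one more integral), an antiderivative of (4 - 2*t) sin(7*t) is 2*t*cos(7*t)/7 - 2*sin(7*t)/49 - 4*cos(7*t)/7; evaluating from 0 to pi: ∫_{0}^{pi} (4 - 2*t) sin(7*t) dt = (4/7 - 2*pi/7) - (-4/7) = 8/7 - 2*pi/7.
Summing the pieces and multiplying by (1/pi) gives b_7 = 2/(7*pi).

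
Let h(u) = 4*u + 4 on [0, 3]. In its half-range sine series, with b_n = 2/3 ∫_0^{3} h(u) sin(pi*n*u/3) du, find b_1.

b_1 = 2/3 ∫_0^{3} (4*u + 4) sin(pi*u/3) du.
Integrating by parts (boundary term plus one more integral), an antiderivative of (4*u + 4) sin(pi*u/3) is -12*u*cos(pi*u/3)/pi + 36*sin(pi*u/3)/pi**2 - 12*cos(pi*u/3)/pi; evaluating from 0 to 3: ∫_{0}^{3} (4*u + 4) sin(pi*u/3) du = (48/pi) - (-12/pi) = 60/pi.
Hence b_1 = (2/3)·(60/pi) = 40/pi.

40/pi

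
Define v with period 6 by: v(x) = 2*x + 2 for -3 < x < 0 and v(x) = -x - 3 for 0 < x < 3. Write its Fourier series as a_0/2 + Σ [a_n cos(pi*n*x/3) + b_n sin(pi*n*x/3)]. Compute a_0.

-11/2

a_0 = 1/3 ∫_{-3}^{3} v(x) dx = 1/3 · (-33/2) = -11/2.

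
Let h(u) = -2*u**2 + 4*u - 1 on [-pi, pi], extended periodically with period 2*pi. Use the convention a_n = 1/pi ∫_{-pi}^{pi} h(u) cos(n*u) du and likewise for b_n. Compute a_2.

a_2 = 1/pi ∫_{-pi}^{pi} h(u) cos(2*u) du.
Integrating by parts twice (tabular method), an antiderivative of (-2*u**2 + 4*u - 1) cos(2*u) is -u**2*sin(2*u) + 2*u*sin(2*u) - u*cos(2*u) + cos(2*u); evaluating from -pi to pi: ∫_{-pi}^{pi} (-2*u**2 + 4*u - 1) cos(2*u) du = (1 - pi) - (1 + pi) = -2*pi.
Hence a_2 = (1/pi)·(-2*pi) = -2.

-2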